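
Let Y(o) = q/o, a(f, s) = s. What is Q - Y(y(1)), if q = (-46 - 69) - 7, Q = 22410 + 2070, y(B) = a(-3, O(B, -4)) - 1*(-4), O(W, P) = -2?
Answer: 24541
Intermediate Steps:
y(B) = 2 (y(B) = -2 - 1*(-4) = -2 + 4 = 2)
Q = 24480
q = -122 (q = -115 - 7 = -122)
Y(o) = -122/o
Q - Y(y(1)) = 24480 - (-122)/2 = 24480 - 1*(-61) = 24480 + 61 = 24541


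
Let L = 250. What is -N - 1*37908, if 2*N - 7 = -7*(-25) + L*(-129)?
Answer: -21874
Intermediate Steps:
N = -16034 (N = 7/2 + (-7*(-25) + 250*(-129))/2 = 7/2 + (175 - 32250)/2 = 7/2 + (1/2)*(-32075) = 7/2 - 32075/2 = -16034)
-N - 1*37908 = -1*(-16034) - 1*37908 = 16034 - 37908 = -21874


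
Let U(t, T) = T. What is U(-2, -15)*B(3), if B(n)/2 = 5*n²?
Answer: -1350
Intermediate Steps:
B(n) = 10*n² (B(n) = 2*(5*n²) = 10*n²)
U(-2, -15)*B(3) = -150*3² = -150*9 = -15*90 = -1350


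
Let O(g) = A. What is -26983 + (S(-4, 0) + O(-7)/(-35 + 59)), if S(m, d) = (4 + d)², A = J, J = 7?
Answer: -647201/24 ≈ -26967.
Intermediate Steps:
A = 7
O(g) = 7
-26983 + (S(-4, 0) + O(-7)/(-35 + 59)) = -26983 + ((4 + 0)² + 7/(-35 + 59)) = -26983 + (4² + 7/24) = -26983 + (16 + (1/24)*7) = -26983 + (16 + 7/24) = -26983 + 391/24 = -647201/24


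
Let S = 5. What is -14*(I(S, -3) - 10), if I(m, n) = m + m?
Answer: 0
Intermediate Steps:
I(m, n) = 2*m
-14*(I(S, -3) - 10) = -14*(2*5 - 10) = -14*(10 - 10) = -14*0 = 0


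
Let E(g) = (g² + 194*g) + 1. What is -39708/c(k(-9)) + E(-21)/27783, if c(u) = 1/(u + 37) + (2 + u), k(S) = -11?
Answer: 28682545208/6473439 ≈ 4430.8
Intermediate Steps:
E(g) = 1 + g² + 194*g
c(u) = 2 + u + 1/(37 + u) (c(u) = 1/(37 + u) + (2 + u) = 2 + u + 1/(37 + u))
-39708/c(k(-9)) + E(-21)/27783 = -39708*(37 - 11)/(75 + (-11)² + 39*(-11)) + (1 + (-21)² + 194*(-21))/27783 = -39708*26/(75 + 121 - 429) + (1 + 441 - 4074)*(1/27783) = -39708/((1/26)*(-233)) - 3632*1/27783 = -39708/(-233/26) - 3632/27783 = -39708*(-26/233) - 3632/27783 = 1032408/233 - 3632/27783 = 28682545208/6473439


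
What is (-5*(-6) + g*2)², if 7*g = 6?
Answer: 49284/49 ≈ 1005.8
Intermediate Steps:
g = 6/7 (g = (⅐)*6 = 6/7 ≈ 0.85714)
(-5*(-6) + g*2)² = (-5*(-6) + (6/7)*2)² = (30 + 12/7)² = (222/7)² = 49284/49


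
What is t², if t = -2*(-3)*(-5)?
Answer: 900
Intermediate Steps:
t = -30 (t = 6*(-5) = -30)
t² = (-30)² = 900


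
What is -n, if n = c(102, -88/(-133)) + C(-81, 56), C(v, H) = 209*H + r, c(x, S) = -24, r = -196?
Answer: -11484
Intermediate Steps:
C(v, H) = -196 + 209*H (C(v, H) = 209*H - 196 = -196 + 209*H)
n = 11484 (n = -24 + (-196 + 209*56) = -24 + (-196 + 11704) = -24 + 11508 = 11484)
-n = -1*11484 = -11484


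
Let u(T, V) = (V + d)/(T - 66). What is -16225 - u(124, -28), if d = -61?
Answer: -940961/58 ≈ -16223.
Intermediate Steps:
u(T, V) = (-61 + V)/(-66 + T) (u(T, V) = (V - 61)/(T - 66) = (-61 + V)/(-66 + T))
-16225 - u(124, -28) = -16225 - (-61 - 28)/(-66 + 124) = -16225 - (-89)/58 = -16225 - 1*(-89/58) = -16225 + 89/58 = -940961/58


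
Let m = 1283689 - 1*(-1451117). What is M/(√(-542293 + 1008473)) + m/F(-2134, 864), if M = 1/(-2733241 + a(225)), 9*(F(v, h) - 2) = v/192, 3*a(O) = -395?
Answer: 2362872384/661 - 3*√116545/1911365504620 ≈ 3.5747e+6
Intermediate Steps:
a(O) = -395/3 (a(O) = (⅓)*(-395) = -395/3)
F(v, h) = 2 + v/1728 (F(v, h) = 2 + (v/192)/9 = 2 + v/1728)
M = -3/8200118 (M = 1/(-2733241 - 395/3) = 1/(-8200118/3) = -3/8200118 ≈ -3.6585e-7)
m = 2734806 (m = 1283689 + 1451117 = 2734806)
M/(√(-542293 + 1008473)) + m/F(-2134, 864) = -3/(8200118*√(-542293 + 1008473)) + 2734806/(2 + (1/1728)*(-2134)) = -3*√116545/233090/8200118 + 2734806/(2 - 1067/864) = -3*√116545/233090/8200118 + 2734806/(661/864) = -3*√116545/1911365504620 + 2734806*(864/661) = -3*√116545/1911365504620 + 2362872384/661 = 2362872384/661 - 3*√116545/1911365504620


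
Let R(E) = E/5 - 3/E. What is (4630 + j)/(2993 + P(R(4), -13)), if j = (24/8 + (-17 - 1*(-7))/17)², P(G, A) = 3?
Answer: 191393/123692 ≈ 1.5473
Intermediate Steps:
R(E) = -3/E + E/5 (R(E) = E*(⅕) - 3/E = E/5 - 3/E = -3/E + E/5)
j = 1681/289 (j = (24*(⅛) + (-17 + 7)*(1/17))² = (3 - 10*1/17)² = (3 - 10/17)² = (41/17)² = 1681/289 ≈ 5.8166)
(4630 + j)/(2993 + P(R(4), -13)) = (4630 + 1681/289)/(2993 + 3) = (1339751/289)/2996 = (1339751/289)*(1/2996) = 191393/123692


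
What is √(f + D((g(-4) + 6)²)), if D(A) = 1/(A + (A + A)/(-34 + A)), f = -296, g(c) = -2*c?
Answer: I*√390092942/1148 ≈ 17.204*I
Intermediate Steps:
D(A) = 1/(A + 2*A/(-34 + A)) (D(A) = 1/(A + (2*A)/(-34 + A)) = 1/(A + 2*A/(-34 + A)))
√(f + D((g(-4) + 6)²)) = √(-296 + (-34 + (-2*(-4) + 6)²)/(((-2*(-4) + 6)²)*(-32 + (-2*(-4) + 6)²))) = √(-296 + (-34 + (8 + 6)²)/(((8 + 6)²)*(-32 + (8 + 6)²))) = √(-296 + (-34 + 14²)/((14²)*(-32 + 14²))) = √(-296 + (-34 + 196)/(196*(-32 + 196))) = √(-296 + (1/196)*162/164) = √(-296 + (1/196)*(1/164)*162) = √(-296 + 81/16072) = √(-4757231/16072) = I*√390092942/1148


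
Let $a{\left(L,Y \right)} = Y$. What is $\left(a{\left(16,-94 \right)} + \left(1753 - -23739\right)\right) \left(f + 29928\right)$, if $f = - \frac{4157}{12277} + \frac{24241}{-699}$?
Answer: $\frac{2171785525252104}{2860541} \approx 7.5922 \cdot 10^{8}$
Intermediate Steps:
$f = - \frac{300512500}{8581623}$ ($f = \left(-4157\right) \frac{1}{12277} + 24241 \left(- \frac{1}{699}\right) = - \frac{4157}{12277} - \frac{24241}{699} = - \frac{300512500}{8581623} \approx -35.018$)
$\left(a{\left(16,-94 \right)} + \left(1753 - -23739\right)\right) \left(f + 29928\right) = \left(-94 + \left(1753 - -23739\right)\right) \left(- \frac{300512500}{8581623} + 29928\right) = \left(-94 + \left(1753 + 23739\right)\right) \frac{256530300644}{8581623} = \left(-94 + 25492\right) \frac{256530300644}{8581623} = 25398 \cdot \frac{256530300644}{8581623} = \frac{2171785525252104}{2860541}$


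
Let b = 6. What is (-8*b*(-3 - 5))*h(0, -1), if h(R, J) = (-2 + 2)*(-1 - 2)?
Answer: 0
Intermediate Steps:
h(R, J) = 0 (h(R, J) = 0*(-3) = 0)
(-8*b*(-3 - 5))*h(0, -1) = -48*(-3 - 5)*0 = -48*(-8)*0 = -8*(-48)*0 = 384*0 = 0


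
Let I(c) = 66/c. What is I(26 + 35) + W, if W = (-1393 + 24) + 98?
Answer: -77465/61 ≈ -1269.9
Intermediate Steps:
W = -1271 (W = -1369 + 98 = -1271)
I(26 + 35) + W = 66/(26 + 35) - 1271 = 66/61 - 1271 = -77465/61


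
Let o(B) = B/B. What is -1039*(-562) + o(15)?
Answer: 583919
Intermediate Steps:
o(B) = 1
-1039*(-562) + o(15) = -1039*(-562) + 1 = 583918 + 1 = 583919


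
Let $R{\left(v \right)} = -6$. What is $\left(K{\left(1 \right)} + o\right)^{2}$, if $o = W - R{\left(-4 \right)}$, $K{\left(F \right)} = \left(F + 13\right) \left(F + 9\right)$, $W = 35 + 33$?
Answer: $45796$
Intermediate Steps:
$W = 68$
$K{\left(F \right)} = \left(9 + F\right) \left(13 + F\right)$ ($K{\left(F \right)} = \left(13 + F\right) \left(9 + F\right) = \left(9 + F\right) \left(13 + F\right)$)
$o = 74$ ($o = 68 - -6 = 68 + 6 = 74$)
$\left(K{\left(1 \right)} + o\right)^{2} = \left(\left(117 + 1^{2} + 22 \cdot 1\right) + 74\right)^{2} = \left(\left(117 + 1 + 22\right) + 74\right)^{2} = \left(140 + 74\right)^{2} = 214^{2} = 45796$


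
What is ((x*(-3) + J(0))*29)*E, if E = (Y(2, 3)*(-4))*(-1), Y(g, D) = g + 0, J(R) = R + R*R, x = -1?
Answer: 696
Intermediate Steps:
J(R) = R + R**2
Y(g, D) = g
E = 8 (E = (2*(-4))*(-1) = -8*(-1) = 8)
((x*(-3) + J(0))*29)*E = ((-1*(-3) + 0*(1 + 0))*29)*8 = ((3 + 0*1)*29)*8 = ((3 + 0)*29)*8 = (3*29)*8 = 87*8 = 696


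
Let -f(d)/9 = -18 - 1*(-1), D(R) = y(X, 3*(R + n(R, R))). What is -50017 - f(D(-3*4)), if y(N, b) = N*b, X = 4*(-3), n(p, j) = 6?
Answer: -50170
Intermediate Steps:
X = -12
D(R) = -216 - 36*R (D(R) = -36*(R + 6) = -36*(6 + R) = -12*(18 + 3*R) = -216 - 36*R)
f(d) = 153 (f(d) = -9*(-18 - 1*(-1)) = -9*(-18 + 1) = -9*(-17) = 153)
-50017 - f(D(-3*4)) = -50017 - 1*153 = -50017 - 153 = -50170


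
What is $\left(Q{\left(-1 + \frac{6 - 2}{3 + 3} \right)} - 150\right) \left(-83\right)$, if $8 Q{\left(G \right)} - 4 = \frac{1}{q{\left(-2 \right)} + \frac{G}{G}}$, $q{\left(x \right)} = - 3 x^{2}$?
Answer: $\frac{1092031}{88} \approx 12409.0$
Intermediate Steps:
$Q{\left(G \right)} = \frac{43}{88}$ ($Q{\left(G \right)} = \frac{1}{2} + \frac{1}{8 \left(- 3 \left(-2\right)^{2} + \frac{G}{G}\right)} = \frac{1}{2} + \frac{1}{8 \left(\left(-3\right) 4 + 1\right)} = \frac{1}{2} + \frac{1}{8 \left(-12 + 1\right)} = \frac{1}{2} + \frac{1}{8 \left(-11\right)} = \frac{1}{2} + \frac{1}{8} \left(- \frac{1}{11}\right) = \frac{1}{2} - \frac{1}{88} = \frac{43}{88}$)
$\left(Q{\left(-1 + \frac{6 - 2}{3 + 3} \right)} - 150\right) \left(-83\right) = \left(\frac{43}{88} - 150\right) \left(-83\right) = \left(- \frac{13157}{88}\right) \left(-83\right) = \frac{1092031}{88}$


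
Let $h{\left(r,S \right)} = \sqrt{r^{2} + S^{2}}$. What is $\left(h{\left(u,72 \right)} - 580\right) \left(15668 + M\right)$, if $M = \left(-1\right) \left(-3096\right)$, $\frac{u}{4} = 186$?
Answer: $-10883120 + 450336 \sqrt{970} \approx 3.1425 \cdot 10^{6}$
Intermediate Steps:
$u = 744$ ($u = 4 \cdot 186 = 744$)
$M = 3096$
$h{\left(r,S \right)} = \sqrt{S^{2} + r^{2}}$
$\left(h{\left(u,72 \right)} - 580\right) \left(15668 + M\right) = \left(\sqrt{72^{2} + 744^{2}} - 580\right) \left(15668 + 3096\right) = \left(\sqrt{5184 + 553536} - 580\right) 18764 = \left(\sqrt{558720} - 580\right) 18764 = \left(24 \sqrt{970} - 580\right) 18764 = \left(-580 + 24 \sqrt{970}\right) 18764 = -10883120 + 450336 \sqrt{970}$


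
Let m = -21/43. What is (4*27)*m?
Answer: -2268/43 ≈ -52.744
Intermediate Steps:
m = -21/43 (m = -21*1/43 = -21/43 ≈ -0.48837)
(4*27)*m = (4*27)*(-21/43) = 108*(-21/43) = -2268/43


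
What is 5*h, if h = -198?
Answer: -990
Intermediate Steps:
5*h = 5*(-198) = -990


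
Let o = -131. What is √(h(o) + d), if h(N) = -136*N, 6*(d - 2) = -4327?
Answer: √615486/6 ≈ 130.75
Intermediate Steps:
d = -4315/6 (d = 2 + (⅙)*(-4327) = 2 - 4327/6 = -4315/6 ≈ -719.17)
√(h(o) + d) = √(-136*(-131) - 4315/6) = √(17816 - 4315/6) = √(102581/6) = √615486/6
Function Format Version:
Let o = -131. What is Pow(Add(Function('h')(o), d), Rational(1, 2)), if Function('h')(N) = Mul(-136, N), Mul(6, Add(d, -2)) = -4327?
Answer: Mul(Rational(1, 6), Pow(615486, Rational(1, 2))) ≈ 130.75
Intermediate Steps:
d = Rational(-4315, 6) (d = Add(2, Mul(Rational(1, 6), -4327)) = Add(2, Rational(-4327, 6)) = Rational(-4315, 6) ≈ -719.17)
Pow(Add(Function('h')(o), d), Rational(1, 2)) = Pow(Add(Mul(-136, -131), Rational(-4315, 6)), Rational(1, 2)) = Pow(Add(17816, Rational(-4315, 6)), Rational(1, 2)) = Pow(Rational(102581, 6), Rational(1, 2)) = Mul(Rational(1, 6), Pow(615486, Rational(1, 2)))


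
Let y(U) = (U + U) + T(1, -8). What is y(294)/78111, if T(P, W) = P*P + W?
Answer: 581/78111 ≈ 0.0074381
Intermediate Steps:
T(P, W) = W + P**2 (T(P, W) = P**2 + W = W + P**2)
y(U) = -7 + 2*U (y(U) = (U + U) + (-8 + 1**2) = 2*U + (-8 + 1) = 2*U - 7 = -7 + 2*U)
y(294)/78111 = (-7 + 2*294)/78111 = (-7 + 588)*(1/78111) = 581*(1/78111) = 581/78111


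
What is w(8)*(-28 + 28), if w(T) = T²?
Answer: 0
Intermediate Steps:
w(8)*(-28 + 28) = 8²*(-28 + 28) = 64*0 = 0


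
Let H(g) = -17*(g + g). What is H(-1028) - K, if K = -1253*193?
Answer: 276781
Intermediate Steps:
H(g) = -34*g
K = -241829
H(-1028) - K = -34*(-1028) - 1*(-241829) = 34952 + 241829 = 276781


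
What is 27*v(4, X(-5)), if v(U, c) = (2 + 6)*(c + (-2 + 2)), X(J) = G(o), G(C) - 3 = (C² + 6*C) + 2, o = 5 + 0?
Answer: 12960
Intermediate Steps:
o = 5
G(C) = 5 + C² + 6*C (G(C) = 3 + ((C² + 6*C) + 2) = 3 + (2 + C² + 6*C) = 5 + C² + 6*C)
X(J) = 60 (X(J) = 5 + 5² + 6*5 = 5 + 25 + 30 = 60)
v(U, c) = 8*c (v(U, c) = 8*(c + 0) = 8*c)
27*v(4, X(-5)) = 27*(8*60) = 27*480 = 12960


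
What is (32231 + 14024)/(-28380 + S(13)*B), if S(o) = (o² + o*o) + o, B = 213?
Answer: 46255/46383 ≈ 0.99724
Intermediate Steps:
S(o) = o + 2*o² (S(o) = (o² + o²) + o = 2*o² + o = o + 2*o²)
(32231 + 14024)/(-28380 + S(13)*B) = (32231 + 14024)/(-28380 + (13*(1 + 2*13))*213) = 46255/(-28380 + (13*(1 + 26))*213) = 46255/(-28380 + (13*27)*213) = 46255/(-28380 + 351*213) = 46255/(-28380 + 74763) = 46255/46383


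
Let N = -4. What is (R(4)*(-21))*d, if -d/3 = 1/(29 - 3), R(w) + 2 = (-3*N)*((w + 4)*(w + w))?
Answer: 24129/13 ≈ 1856.1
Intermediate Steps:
R(w) = -2 + 24*w*(4 + w) (R(w) = -2 + (-3*(-4))*((w + 4)*(w + w)) = -2 + 12*((4 + w)*(2*w)) = -2 + 12*(2*w*(4 + w)) = -2 + 24*w*(4 + w))
d = -3/26 (d = -3/(29 - 3) = -3/26 ≈ -0.11538)
(R(4)*(-21))*d = ((-2 + 24*4² + 96*4)*(-21))*(-3/26) = ((-2 + 24*16 + 384)*(-21))*(-3/26) = ((-2 + 384 + 384)*(-21))*(-3/26) = (766*(-21))*(-3/26) = -16086*(-3/26) = 24129/13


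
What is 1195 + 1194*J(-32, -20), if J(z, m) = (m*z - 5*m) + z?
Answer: 846547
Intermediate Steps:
J(z, m) = z - 5*m + m*z (J(z, m) = (-5*m + m*z) + z = z - 5*m + m*z)
1195 + 1194*J(-32, -20) = 1195 + 1194*(-32 - 5*(-20) - 20*(-32)) = 1195 + 1194*(-32 + 100 + 640) = 1195 + 1194*708 = 1195 + 845352 = 846547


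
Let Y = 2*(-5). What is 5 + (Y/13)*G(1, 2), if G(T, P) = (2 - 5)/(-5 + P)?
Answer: 55/13 ≈ 4.2308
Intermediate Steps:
G(T, P) = -3/(-5 + P)
Y = -10
5 + (Y/13)*G(1, 2) = 5 + (-10/13)*(-3/(-5 + 2)) = 5 + (-10*1/13)*(-3/(-3)) = 5 - (-30)*(-1)/(13*3) = 5 - 10/13*1 = 5 - 10/13 = 55/13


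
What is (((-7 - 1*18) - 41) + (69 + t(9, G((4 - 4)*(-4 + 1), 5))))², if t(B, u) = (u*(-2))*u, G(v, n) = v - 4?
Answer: 841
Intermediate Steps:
G(v, n) = -4 + v
t(B, u) = -2*u² (t(B, u) = (-2*u)*u = -2*u²)
(((-7 - 1*18) - 41) + (69 + t(9, G((4 - 4)*(-4 + 1), 5))))² = (((-7 - 1*18) - 41) + (69 - 2*(-4 + (4 - 4)*(-4 + 1))²))² = (((-7 - 18) - 41) + (69 - 2*(-4 + 0*(-3))²))² = ((-25 - 41) + (69 - 2*(-4 + 0)²))² = (-66 + (69 - 2*(-4)²))² = (-66 + (69 - 2*16))² = (-66 + (69 - 32))² = (-66 + 37)² = (-29)² = 841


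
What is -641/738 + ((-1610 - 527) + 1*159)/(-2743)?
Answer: -298499/2024334 ≈ -0.14746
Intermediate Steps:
-641/738 + ((-1610 - 527) + 1*159)/(-2743) = -641*1/738 + (-2137 + 159)*(-1/2743) = -641/738 - 1978*(-1/2743) = -641/738 + 1978/2743 = -298499/2024334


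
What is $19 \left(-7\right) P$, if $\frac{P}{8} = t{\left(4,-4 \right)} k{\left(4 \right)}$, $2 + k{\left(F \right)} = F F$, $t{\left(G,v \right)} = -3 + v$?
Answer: $104272$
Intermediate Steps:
$k{\left(F \right)} = -2 + F^{2}$ ($k{\left(F \right)} = -2 + F F = -2 + F^{2}$)
$P = -784$ ($P = 8 \left(-3 - 4\right) \left(-2 + 4^{2}\right) = 8 \left(- 7 \left(-2 + 16\right)\right) = 8 \left(\left(-7\right) 14\right) = 8 \left(-98\right) = -784$)
$19 \left(-7\right) P = 19 \left(-7\right) \left(-784\right) = \left(-133\right) \left(-784\right) = 104272$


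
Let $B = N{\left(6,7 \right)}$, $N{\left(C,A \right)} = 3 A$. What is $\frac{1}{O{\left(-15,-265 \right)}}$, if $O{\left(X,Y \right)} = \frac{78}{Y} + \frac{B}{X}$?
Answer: $- \frac{265}{449} \approx -0.5902$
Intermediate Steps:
$B = 21$ ($B = 3 \cdot 7 = 21$)
$O{\left(X,Y \right)} = \frac{21}{X} + \frac{78}{Y}$ ($O{\left(X,Y \right)} = \frac{78}{Y} + \frac{21}{X} = \frac{21}{X} + \frac{78}{Y}$)
$\frac{1}{O{\left(-15,-265 \right)}} = \frac{1}{\frac{21}{-15} + \frac{78}{-265}} = \frac{1}{21 \left(- \frac{1}{15}\right) + 78 \left(- \frac{1}{265}\right)} = \frac{1}{- \frac{7}{5} - \frac{78}{265}} = \frac{1}{- \frac{449}{265}} = - \frac{265}{449}$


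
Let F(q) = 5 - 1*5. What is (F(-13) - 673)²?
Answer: 452929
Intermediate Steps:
F(q) = 0 (F(q) = 5 - 5 = 0)
(F(-13) - 673)² = (0 - 673)² = (-673)² = 452929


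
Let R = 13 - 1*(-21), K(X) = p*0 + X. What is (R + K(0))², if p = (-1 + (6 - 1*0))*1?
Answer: 1156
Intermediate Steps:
p = 5 (p = (-1 + (6 + 0))*1 = (-1 + 6)*1 = 5*1 = 5)
K(X) = X (K(X) = 5*0 + X = 0 + X = X)
R = 34 (R = 13 + 21 = 34)
(R + K(0))² = (34 + 0)² = 34² = 1156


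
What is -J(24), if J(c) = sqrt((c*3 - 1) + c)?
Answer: -sqrt(95) ≈ -9.7468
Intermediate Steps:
J(c) = sqrt(-1 + 4*c) (J(c) = sqrt((3*c - 1) + c) = sqrt((-1 + 3*c) + c) = sqrt(-1 + 4*c))
-J(24) = -sqrt(-1 + 4*24) = -sqrt(-1 + 96) = -sqrt(95)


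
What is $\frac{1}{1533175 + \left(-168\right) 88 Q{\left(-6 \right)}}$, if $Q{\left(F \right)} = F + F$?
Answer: $\frac{1}{1710583} \approx 5.846 \cdot 10^{-7}$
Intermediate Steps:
$Q{\left(F \right)} = 2 F$
$\frac{1}{1533175 + \left(-168\right) 88 Q{\left(-6 \right)}} = \frac{1}{1533175 + \left(-168\right) 88 \cdot 2 \left(-6\right)} = \frac{1}{1533175 - -177408} = \frac{1}{1533175 + 177408} = \frac{1}{1710583}$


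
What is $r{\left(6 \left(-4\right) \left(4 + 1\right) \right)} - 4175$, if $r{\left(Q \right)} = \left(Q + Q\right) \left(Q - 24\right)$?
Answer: $30385$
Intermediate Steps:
$r{\left(Q \right)} = 2 Q \left(-24 + Q\right)$
$r{\left(6 \left(-4\right) \left(4 + 1\right) \right)} - 4175 = 2 \cdot 6 \left(-4\right) \left(4 + 1\right) \left(-24 + 6 \left(-4\right) \left(4 + 1\right)\right) - 4175 = 2 \left(\left(-24\right) 5\right) \left(-24 - 120\right) - 4175 = 2 \left(-120\right) \left(-24 - 120\right) - 4175 = 2 \left(-120\right) \left(-144\right) - 4175 = 34560 - 4175 = 30385$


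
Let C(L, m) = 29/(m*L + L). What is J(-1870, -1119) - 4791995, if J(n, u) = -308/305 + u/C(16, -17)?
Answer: -42297833187/8845 ≈ -4.7821e+6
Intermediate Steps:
C(L, m) = 29/(L + L*m) (C(L, m) = 29/(L*m + L) = 29/(L + L*m))
J(n, u) = -308/305 - 256*u/29 (J(n, u) = -308/305 + u/((29/(16*(1 - 17)))) = -308*1/305 + u/((29*(1/16)/(-16))) = -308/305 + u/((29*(1/16)*(-1/16))) = -308/305 + u/(-29/256) = -308/305 + u*(-256/29) = -308/305 - 256*u/29)
J(-1870, -1119) - 4791995 = (-308/305 - 256/29*(-1119)) - 4791995 = (-308/305 + 286464/29) - 4791995 = 87362588/8845 - 4791995 = -42297833187/8845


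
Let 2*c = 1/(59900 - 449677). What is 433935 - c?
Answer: 338275764991/779554 ≈ 4.3394e+5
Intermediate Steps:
c = -1/779554 (c = 1/(2*(59900 - 449677)) = (½)/(-389777) = (½)*(-1/389777) = -1/779554 ≈ -1.2828e-6)
433935 - c = 433935 - 1*(-1/779554) = 433935 + 1/779554 = 338275764991/779554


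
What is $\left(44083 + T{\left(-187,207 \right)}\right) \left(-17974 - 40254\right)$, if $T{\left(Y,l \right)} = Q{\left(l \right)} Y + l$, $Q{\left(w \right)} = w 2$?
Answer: $1928977184$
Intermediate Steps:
$Q{\left(w \right)} = 2 w$
$T{\left(Y,l \right)} = l + 2 Y l$ ($T{\left(Y,l \right)} = 2 l Y + l = 2 Y l + l = l + 2 Y l$)
$\left(44083 + T{\left(-187,207 \right)}\right) \left(-17974 - 40254\right) = \left(44083 + 207 \left(1 + 2 \left(-187\right)\right)\right) \left(-17974 - 40254\right) = \left(44083 + 207 \left(1 - 374\right)\right) \left(-58228\right) = \left(44083 + 207 \left(-373\right)\right) \left(-58228\right) = \left(44083 - 77211\right) \left(-58228\right) = \left(-33128\right) \left(-58228\right) = 1928977184$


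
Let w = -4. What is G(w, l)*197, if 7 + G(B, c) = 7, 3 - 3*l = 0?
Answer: 0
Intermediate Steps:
l = 1 (l = 1 - 1/3*0 = 1 + 0 = 1)
G(B, c) = 0 (G(B, c) = -7 + 7 = 0)
G(w, l)*197 = 0*197 = 0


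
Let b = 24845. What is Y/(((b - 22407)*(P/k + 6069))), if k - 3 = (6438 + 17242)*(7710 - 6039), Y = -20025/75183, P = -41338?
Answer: -264124964025/14672608895156423702 ≈ -1.8001e-8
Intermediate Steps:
Y = -6675/25061 (Y = -20025*1/75183 = -6675/25061 ≈ -0.26635)
k = 39569283 (k = 3 + (6438 + 17242)*(7710 - 6039) = 3 + 23680*1671 = 3 + 39569280 = 39569283)
Y/(((b - 22407)*(P/k + 6069))) = -6675*1/((24845 - 22407)*(-41338/39569283 + 6069))/25061 = -6675*1/(2438*(-41338*1/39569283 + 6069))/25061 = -6675*1/(2438*(-41338/39569283 + 6069))/25061 = -6675/(25061*(2438*(240145937189/39569283))) = -6675/(25061*585475794866782/39569283) = -6675/25061*39569283/585475794866782 = -264124964025/14672608895156423702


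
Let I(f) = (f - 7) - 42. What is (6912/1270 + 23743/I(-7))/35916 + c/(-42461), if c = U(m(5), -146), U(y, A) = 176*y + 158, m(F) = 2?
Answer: -1283316694609/54230041054560 ≈ -0.023664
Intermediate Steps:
I(f) = -49 + f (I(f) = (-7 + f) - 42 = -49 + f)
U(y, A) = 158 + 176*y
c = 510 (c = 158 + 176*2 = 158 + 352 = 510)
(6912/1270 + 23743/I(-7))/35916 + c/(-42461) = (6912/1270 + 23743/(-49 - 7))/35916 + 510/(-42461) = (6912*(1/1270) + 23743/(-56))*(1/35916) + 510*(-1/42461) = (3456/635 + 23743*(-1/56))*(1/35916) - 510/42461 = (3456/635 - 23743/56)*(1/35916) - 510/42461 = -14883269/35560*1/35916 - 510/42461 = -14883269/1277172960 - 510/42461 = -1283316694609/54230041054560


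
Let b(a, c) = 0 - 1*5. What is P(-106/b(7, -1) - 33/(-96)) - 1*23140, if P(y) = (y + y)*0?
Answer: -23140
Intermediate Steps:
b(a, c) = -5 (b(a, c) = 0 - 5 = -5)
P(y) = 0 (P(y) = (2*y)*0 = 0)
P(-106/b(7, -1) - 33/(-96)) - 1*23140 = 0 - 1*23140 = 0 - 23140 = -23140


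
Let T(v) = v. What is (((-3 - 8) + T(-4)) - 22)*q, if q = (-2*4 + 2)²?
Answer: -1332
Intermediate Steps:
q = 36 (q = (-8 + 2)² = (-6)² = 36)
(((-3 - 8) + T(-4)) - 22)*q = (((-3 - 8) - 4) - 22)*36 = ((-11 - 4) - 22)*36 = (-15 - 22)*36 = -37*36 = -1332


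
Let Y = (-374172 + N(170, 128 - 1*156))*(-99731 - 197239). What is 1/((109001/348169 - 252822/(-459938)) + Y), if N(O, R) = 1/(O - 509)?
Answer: 9047692673993/1005360245310201186113874 ≈ 8.9995e-12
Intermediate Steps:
N(O, R) = 1/(-509 + O)
Y = 12556318147910/113 (Y = (-374172 + 1/(-509 + 170))*(-99731 - 197239) = (-374172 + 1/(-339))*(-296970) = (-374172 - 1/339)*(-296970) = -126844309/339*(-296970) = 12556318147910/113 ≈ 1.1112e+11)
1/((109001/348169 - 252822/(-459938)) + Y) = 1/((109001/348169 - 252822/(-459938)) + 12556318147910/113) = 1/((109001*(1/348169) - 252822*(-1/459938)) + 12556318147910/113) = 1/((109001/348169 + 126411/229969) + 12556318147910/113) = 1/(69079242428/80068076761 + 12556318147910/113) = 1/(1005360245310201186113874/9047692673993) = 9047692673993/1005360245310201186113874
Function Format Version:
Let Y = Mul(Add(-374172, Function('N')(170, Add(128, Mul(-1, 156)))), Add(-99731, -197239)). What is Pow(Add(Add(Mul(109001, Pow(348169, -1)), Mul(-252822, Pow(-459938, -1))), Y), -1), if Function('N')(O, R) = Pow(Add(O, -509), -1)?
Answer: Rational(9047692673993, 1005360245310201186113874) ≈ 8.9995e-12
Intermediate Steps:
Function('N')(O, R) = Pow(Add(-509, O), -1)
Y = Rational(12556318147910, 113) (Y = Mul(Add(-374172, Pow(Add(-509, 170), -1)), Add(-99731, -197239)) = Mul(Add(-374172, Pow(-339, -1)), -296970) = Mul(Add(-374172, Rational(-1, 339)), -296970) = Mul(Rational(-126844309, 339), -296970) = Rational(12556318147910, 113) ≈ 1.1112e+11)
Pow(Add(Add(Mul(109001, Pow(348169, -1)), Mul(-252822, Pow(-459938, -1))), Y), -1) = Pow(Add(Add(Mul(109001, Pow(348169, -1)), Mul(-252822, Pow(-459938, -1))), Rational(12556318147910, 113)), -1) = Pow(Add(Add(Mul(109001, Rational(1, 348169)), Mul(-252822, Rational(-1, 459938))), Rational(12556318147910, 113)), -1) = Pow(Add(Add(Rational(109001, 348169), Rational(126411, 229969)), Rational(12556318147910, 113)), -1) = Pow(Add(Rational(69079242428, 80068076761), Rational(12556318147910, 113)), -1) = Pow(Rational(1005360245310201186113874, 9047692673993), -1) = Rational(9047692673993, 1005360245310201186113874)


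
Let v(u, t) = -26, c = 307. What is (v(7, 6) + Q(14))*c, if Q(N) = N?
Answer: -3684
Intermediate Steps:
(v(7, 6) + Q(14))*c = (-26 + 14)*307 = -12*307 = -3684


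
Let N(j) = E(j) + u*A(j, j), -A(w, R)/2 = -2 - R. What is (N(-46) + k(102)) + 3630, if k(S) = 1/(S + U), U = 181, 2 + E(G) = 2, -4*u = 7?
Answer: 1070873/283 ≈ 3784.0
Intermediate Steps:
u = -7/4 (u = -¼*7 = -7/4 ≈ -1.7500)
E(G) = 0 (E(G) = -2 + 2 = 0)
A(w, R) = 4 + 2*R (A(w, R) = -2*(-2 - R) = 4 + 2*R)
N(j) = -7 - 7*j/2 (N(j) = 0 - 7*(4 + 2*j)/4 = 0 + (-7 - 7*j/2) = -7 - 7*j/2)
k(S) = 1/(181 + S) (k(S) = 1/(S + 181) = 1/(181 + S))
(N(-46) + k(102)) + 3630 = ((-7 - 7/2*(-46)) + 1/(181 + 102)) + 3630 = ((-7 + 161) + 1/283) + 3630 = (154 + 1/283) + 3630 = 43583/283 + 3630 = 1070873/283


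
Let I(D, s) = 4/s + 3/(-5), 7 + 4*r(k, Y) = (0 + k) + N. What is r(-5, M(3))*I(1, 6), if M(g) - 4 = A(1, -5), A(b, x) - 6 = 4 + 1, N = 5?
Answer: -7/60 ≈ -0.11667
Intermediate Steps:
A(b, x) = 11 (A(b, x) = 6 + (4 + 1) = 6 + 5 = 11)
M(g) = 15 (M(g) = 4 + 11 = 15)
r(k, Y) = -½ + k/4 (r(k, Y) = -7/4 + ((0 + k) + 5)/4 = -7/4 + (k + 5)/4 = -7/4 + (5 + k)/4 = -7/4 + (5/4 + k/4) = -½ + k/4)
I(D, s) = -⅗ + 4/s (I(D, s) = 4/s + 3*(-⅕) = 4/s - ⅗ = -⅗ + 4/s)
r(-5, M(3))*I(1, 6) = (-½ + (¼)*(-5))*(-⅗ + 4/6) = (-½ - 5/4)*(-⅗ + 4*(⅙)) = -7*(-⅗ + ⅔)/4 = -7/4*1/15 = -7/60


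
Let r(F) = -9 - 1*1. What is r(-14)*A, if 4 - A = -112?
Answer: -1160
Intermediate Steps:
A = 116 (A = 4 - 1*(-112) = 4 + 112 = 116)
r(F) = -10 (r(F) = -9 - 1 = -10)
r(-14)*A = -10*116 = -1160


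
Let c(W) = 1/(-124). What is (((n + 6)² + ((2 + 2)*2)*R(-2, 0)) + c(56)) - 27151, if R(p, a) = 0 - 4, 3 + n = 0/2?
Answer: -3369577/124 ≈ -27174.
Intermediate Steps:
c(W) = -1/124
n = -3 (n = -3 + 0/2 = -3 + 0*(½) = -3 + 0 = -3)
R(p, a) = -4
(((n + 6)² + ((2 + 2)*2)*R(-2, 0)) + c(56)) - 27151 = (((-3 + 6)² + ((2 + 2)*2)*(-4)) - 1/124) - 27151 = ((3² + (4*2)*(-4)) - 1/124) - 27151 = ((9 + 8*(-4)) - 1/124) - 27151 = ((9 - 32) - 1/124) - 27151 = (-23 - 1/124) - 27151 = -2853/124 - 27151 = -3369577/124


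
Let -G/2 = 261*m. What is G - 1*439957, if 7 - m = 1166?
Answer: 165041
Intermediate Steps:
m = -1159 (m = 7 - 1*1166 = 7 - 1166 = -1159)
G = 604998 (G = -522*(-1159) = -2*(-302499) = 604998)
G - 1*439957 = 604998 - 1*439957 = 604998 - 439957 = 165041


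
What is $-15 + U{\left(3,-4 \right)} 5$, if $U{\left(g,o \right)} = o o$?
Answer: $65$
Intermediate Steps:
$U{\left(g,o \right)} = o^{2}$
$-15 + U{\left(3,-4 \right)} 5 = -15 + \left(-4\right)^{2} \cdot 5 = -15 + 16 \cdot 5 = -15 + 80 = 65$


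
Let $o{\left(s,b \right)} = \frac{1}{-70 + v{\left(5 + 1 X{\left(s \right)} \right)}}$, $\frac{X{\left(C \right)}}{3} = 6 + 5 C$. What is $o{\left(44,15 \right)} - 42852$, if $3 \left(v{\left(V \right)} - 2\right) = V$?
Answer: $- \frac{20526105}{479} \approx -42852.0$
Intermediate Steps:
$X{\left(C \right)} = 18 + 15 C$ ($X{\left(C \right)} = 3 \left(6 + 5 C\right) = 18 + 15 C$)
$v{\left(V \right)} = 2 + \frac{V}{3}$
$o{\left(s,b \right)} = \frac{1}{- \frac{181}{3} + 5 s}$ ($o{\left(s,b \right)} = \frac{1}{-70 + \left(2 + \frac{5 + 1 \left(18 + 15 s\right)}{3}\right)} = \frac{1}{-70 + \left(2 + \frac{5 + \left(18 + 15 s\right)}{3}\right)} = \frac{1}{-70 + \left(2 + \frac{23 + 15 s}{3}\right)} = \frac{1}{-70 + \left(2 + \left(\frac{23}{3} + 5 s\right)\right)} = \frac{1}{-70 + \left(\frac{29}{3} + 5 s\right)} = \frac{1}{- \frac{181}{3} + 5 s}$)
$o{\left(44,15 \right)} - 42852 = \frac{3}{-181 + 15 \cdot 44} - 42852 = \frac{3}{-181 + 660} - 42852 = \frac{3}{479} - 42852 = - \frac{20526105}{479}$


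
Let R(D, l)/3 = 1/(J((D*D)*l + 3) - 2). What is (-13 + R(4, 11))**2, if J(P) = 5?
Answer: 144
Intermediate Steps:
R(D, l) = 1 (R(D, l) = 3/(5 - 2) = 3/3 = 3*(1/3) = 1)
(-13 + R(4, 11))**2 = (-13 + 1)**2 = (-12)**2 = 144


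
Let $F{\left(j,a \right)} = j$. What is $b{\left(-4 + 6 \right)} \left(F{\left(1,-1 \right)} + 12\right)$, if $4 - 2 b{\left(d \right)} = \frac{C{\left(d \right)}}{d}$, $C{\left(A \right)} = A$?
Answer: $\frac{39}{2} \approx 19.5$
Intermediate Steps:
$b{\left(d \right)} = \frac{3}{2}$ ($b{\left(d \right)} = 2 - \frac{d \frac{1}{d}}{2} = 2 - \frac{1}{2} = \frac{3}{2}$)
$b{\left(-4 + 6 \right)} \left(F{\left(1,-1 \right)} + 12\right) = \frac{3 \left(1 + 12\right)}{2} = \frac{3}{2} \cdot 13 = \frac{39}{2}$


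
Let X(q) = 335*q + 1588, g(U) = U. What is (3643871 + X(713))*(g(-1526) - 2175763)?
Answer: -8457274144746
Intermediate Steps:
X(q) = 1588 + 335*q
(3643871 + X(713))*(g(-1526) - 2175763) = (3643871 + (1588 + 335*713))*(-1526 - 2175763) = (3643871 + (1588 + 238855))*(-2177289) = (3643871 + 240443)*(-2177289) = 3884314*(-2177289) = -8457274144746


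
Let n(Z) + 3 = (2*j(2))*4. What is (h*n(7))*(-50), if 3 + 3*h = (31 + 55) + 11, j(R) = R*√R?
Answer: 4700 - 75200*√2/3 ≈ -30750.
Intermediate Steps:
j(R) = R^(3/2)
n(Z) = -3 + 16*√2 (n(Z) = -3 + (2*2^(3/2))*4 = -3 + (2*(2*√2))*4 = -3 + (4*√2)*4 = -3 + 16*√2)
h = 94/3 (h = -1 + ((31 + 55) + 11)/3 = -1 + (86 + 11)/3 = -1 + (⅓)*97 = -1 + 97/3 = 94/3 ≈ 31.333)
(h*n(7))*(-50) = (94*(-3 + 16*√2)/3)*(-50) = (-94 + 1504*√2/3)*(-50) = 4700 - 75200*√2/3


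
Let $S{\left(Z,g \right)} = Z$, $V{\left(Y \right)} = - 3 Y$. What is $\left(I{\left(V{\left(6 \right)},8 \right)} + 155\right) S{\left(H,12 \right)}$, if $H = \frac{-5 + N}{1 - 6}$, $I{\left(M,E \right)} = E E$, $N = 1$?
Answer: $\frac{876}{5} \approx 175.2$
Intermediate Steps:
$I{\left(M,E \right)} = E^{2}$
$H = \frac{4}{5}$ ($H = \frac{-5 + 1}{1 - 6} = - \frac{4}{-5} = \left(-4\right) \left(- \frac{1}{5}\right) = \frac{4}{5} \approx 0.8$)
$\left(I{\left(V{\left(6 \right)},8 \right)} + 155\right) S{\left(H,12 \right)} = \left(8^{2} + 155\right) \frac{4}{5} = \left(64 + 155\right) \frac{4}{5} = 219 \cdot \frac{4}{5} = \frac{876}{5}$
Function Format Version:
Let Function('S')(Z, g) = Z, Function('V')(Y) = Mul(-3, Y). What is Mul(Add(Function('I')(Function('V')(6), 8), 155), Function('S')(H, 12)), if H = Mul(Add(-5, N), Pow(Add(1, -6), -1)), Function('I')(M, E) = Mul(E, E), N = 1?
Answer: Rational(876, 5) ≈ 175.20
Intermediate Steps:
Function('I')(M, E) = Pow(E, 2)
H = Rational(4, 5) (H = Mul(Add(-5, 1), Pow(Add(1, -6), -1)) = Mul(-4, Pow(-5, -1)) = Mul(-4, Rational(-1, 5)) = Rational(4, 5) ≈ 0.80000)
Mul(Add(Function('I')(Function('V')(6), 8), 155), Function('S')(H, 12)) = Mul(Add(Pow(8, 2), 155), Rational(4, 5)) = Mul(Add(64, 155), Rational(4, 5)) = Mul(219, Rational(4, 5)) = Rational(876, 5)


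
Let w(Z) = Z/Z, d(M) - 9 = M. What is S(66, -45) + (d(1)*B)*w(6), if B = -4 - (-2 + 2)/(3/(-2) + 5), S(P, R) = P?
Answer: 26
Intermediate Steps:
d(M) = 9 + M
w(Z) = 1
B = -4 (B = -4 - 0/(3*(-½) + 5) = -4 - 0/(-3/2 + 5) = -4 - 0/7/2 = -4 - 0*2/7 = -4 - 1*0 = -4 + 0 = -4)
S(66, -45) + (d(1)*B)*w(6) = 66 + ((9 + 1)*(-4))*1 = 66 + (10*(-4))*1 = 66 - 40*1 = 66 - 40 = 26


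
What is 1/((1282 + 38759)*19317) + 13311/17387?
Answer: 10295685769454/13448357611839 ≈ 0.76557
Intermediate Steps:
1/((1282 + 38759)*19317) + 13311/17387 = (1/19317)/40041 + 13311*(1/17387) = (1/40041)*(1/19317) + 13311/17387 = 1/773471997 + 13311/17387 = 10295685769454/13448357611839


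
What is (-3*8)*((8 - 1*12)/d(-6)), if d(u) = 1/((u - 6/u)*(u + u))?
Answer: 5760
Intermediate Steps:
d(u) = 1/(2*u*(u - 6/u)) (d(u) = 1/((u - 6/u)*(2*u)) = 1/(2*u*(u - 6/u)))
(-3*8)*((8 - 1*12)/d(-6)) = (-3*8)*((8 - 1*12)/((1/(2*(-6 + (-6)**2))))) = -24*(8 - 12)/(1/(2*(-6 + 36))) = -(-96)/((1/2)/30) = -(-96)/((1/2)*(1/30)) = -(-96)/1/60 = -(-96)*60 = -24*(-240) = 5760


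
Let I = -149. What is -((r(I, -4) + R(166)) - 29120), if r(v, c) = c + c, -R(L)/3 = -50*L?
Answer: 4228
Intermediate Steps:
R(L) = 150*L (R(L) = -(-150)*L = 150*L)
r(v, c) = 2*c
-((r(I, -4) + R(166)) - 29120) = -((2*(-4) + 150*166) - 29120) = -((-8 + 24900) - 29120) = -(24892 - 29120) = -1*(-4228) = 4228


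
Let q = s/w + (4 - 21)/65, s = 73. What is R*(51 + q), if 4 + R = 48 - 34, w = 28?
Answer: 97089/182 ≈ 533.46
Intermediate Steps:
R = 10 (R = -4 + (48 - 34) = -4 + 14 = 10)
q = 4269/1820 (q = 73/28 + (4 - 21)/65 = 73*(1/28) - 17*1/65 = 73/28 - 17/65 = 4269/1820 ≈ 2.3456)
R*(51 + q) = 10*(51 + 4269/1820) = 10*(97089/1820) = 97089/182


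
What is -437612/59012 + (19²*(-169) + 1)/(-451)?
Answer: 20749031/162283 ≈ 127.86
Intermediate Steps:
-437612/59012 + (19²*(-169) + 1)/(-451) = -437612*1/59012 + (361*(-169) + 1)*(-1/451) = -109403/14753 + (-61009 + 1)*(-1/451) = -109403/14753 - 61008*(-1/451) = -109403/14753 + 1488/11 = 20749031/162283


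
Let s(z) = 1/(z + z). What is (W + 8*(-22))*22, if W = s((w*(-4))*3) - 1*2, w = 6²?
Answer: -1691723/432 ≈ -3916.0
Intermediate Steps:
w = 36
s(z) = 1/(2*z)
W = -1729/864 (W = 1/(2*(((36*(-4))*3))) - 1*2 = 1/(2*((-144*3))) - 2 = (½)/(-432) - 2 = (½)*(-1/432) - 2 = -1/864 - 2 = -1729/864 ≈ -2.0012)
(W + 8*(-22))*22 = (-1729/864 + 8*(-22))*22 = (-1729/864 - 176)*22 = -153793/864*22 = -1691723/432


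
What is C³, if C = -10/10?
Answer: -1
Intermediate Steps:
C = -1 (C = -10/10 = -2*½ = -1)
C³ = (-1)³ = -1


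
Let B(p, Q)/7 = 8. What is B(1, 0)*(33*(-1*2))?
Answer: -3696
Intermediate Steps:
B(p, Q) = 56 (B(p, Q) = 7*8 = 56)
B(1, 0)*(33*(-1*2)) = 56*(33*(-1*2)) = 56*(33*(-2)) = 56*(-66) = -3696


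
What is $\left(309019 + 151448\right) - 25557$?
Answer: $434910$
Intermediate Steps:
$\left(309019 + 151448\right) - 25557 = 460467 - 25557 = 434910$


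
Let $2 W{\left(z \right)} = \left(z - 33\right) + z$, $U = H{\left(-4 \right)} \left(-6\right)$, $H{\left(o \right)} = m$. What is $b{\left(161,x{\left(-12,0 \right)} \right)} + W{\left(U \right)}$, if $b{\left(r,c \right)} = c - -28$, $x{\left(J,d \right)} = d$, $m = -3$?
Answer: $\frac{59}{2} \approx 29.5$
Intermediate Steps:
$H{\left(o \right)} = -3$
$U = 18$ ($U = \left(-3\right) \left(-6\right) = 18$)
$W{\left(z \right)} = - \frac{33}{2} + z$ ($W{\left(z \right)} = \frac{\left(z - 33\right) + z}{2} = \frac{\left(-33 + z\right) + z}{2} = \frac{-33 + 2 z}{2} = - \frac{33}{2} + z$)
$b{\left(r,c \right)} = 28 + c$ ($b{\left(r,c \right)} = c + 28 = 28 + c$)
$b{\left(161,x{\left(-12,0 \right)} \right)} + W{\left(U \right)} = \left(28 + 0\right) + \left(- \frac{33}{2} + 18\right) = 28 + \frac{3}{2} = \frac{59}{2}$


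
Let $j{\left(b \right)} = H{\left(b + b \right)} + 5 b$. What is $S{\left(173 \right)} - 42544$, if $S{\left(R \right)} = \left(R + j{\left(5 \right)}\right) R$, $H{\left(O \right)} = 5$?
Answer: $-7425$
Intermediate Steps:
$j{\left(b \right)} = 5 + 5 b$
$S{\left(R \right)} = R \left(30 + R\right)$ ($S{\left(R \right)} = \left(R + \left(5 + 5 \cdot 5\right)\right) R = \left(R + \left(5 + 25\right)\right) R = \left(R + 30\right) R = \left(30 + R\right) R = R \left(30 + R\right)$)
$S{\left(173 \right)} - 42544 = 173 \left(30 + 173\right) - 42544 = 173 \cdot 203 - 42544 = 35119 - 42544 = -7425$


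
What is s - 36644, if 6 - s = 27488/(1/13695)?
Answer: -376484798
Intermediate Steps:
s = -376448154 (s = 6 - 27488/(1/13695) = 6 - 27488/1/13695 = 6 - 27488*13695 = 6 - 1*376448160 = 6 - 376448160 = -376448154)
s - 36644 = -376448154 - 36644 = -376484798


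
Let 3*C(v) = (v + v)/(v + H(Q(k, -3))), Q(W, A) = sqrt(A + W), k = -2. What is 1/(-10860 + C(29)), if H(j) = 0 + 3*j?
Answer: 3*(-3*sqrt(5) + 29*I)/(2*(-472381*I + 48870*sqrt(5))) ≈ -9.2086e-5 + 1.2413e-9*I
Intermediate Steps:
H(j) = 3*j
C(v) = 2*v/(3*(v + 3*I*sqrt(5))) (C(v) = ((v + v)/(v + 3*sqrt(-3 - 2)))/3 = ((2*v)/(v + 3*sqrt(-5)))/3 = ((2*v)/(v + 3*(I*sqrt(5))))/3 = ((2*v)/(v + 3*I*sqrt(5)))/3 = (2*v/(v + 3*I*sqrt(5)))/3 = 2*v/(3*(v + 3*I*sqrt(5))))
1/(-10860 + C(29)) = 1/(-10860 + (2/3)*29/(29 + 3*I*sqrt(5))) = 1/(-10860 + 58/(3*(29 + 3*I*sqrt(5))))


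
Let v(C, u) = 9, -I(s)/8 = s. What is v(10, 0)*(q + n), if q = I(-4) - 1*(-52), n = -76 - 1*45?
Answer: -333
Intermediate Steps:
I(s) = -8*s
n = -121 (n = -76 - 45 = -121)
q = 84 (q = -8*(-4) - 1*(-52) = 32 + 52 = 84)
v(10, 0)*(q + n) = 9*(84 - 121) = 9*(-37) = -333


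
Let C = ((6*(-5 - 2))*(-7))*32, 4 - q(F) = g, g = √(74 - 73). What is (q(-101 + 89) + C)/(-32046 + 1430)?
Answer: -9411/30616 ≈ -0.30739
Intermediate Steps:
g = 1 (g = √1 = 1)
q(F) = 3 (q(F) = 4 - 1*1 = 4 - 1 = 3)
C = 9408 (C = ((6*(-7))*(-7))*32 = -42*(-7)*32 = 294*32 = 9408)
(q(-101 + 89) + C)/(-32046 + 1430) = (3 + 9408)/(-32046 + 1430) = 9411/(-30616) = 9411*(-1/30616) = -9411/30616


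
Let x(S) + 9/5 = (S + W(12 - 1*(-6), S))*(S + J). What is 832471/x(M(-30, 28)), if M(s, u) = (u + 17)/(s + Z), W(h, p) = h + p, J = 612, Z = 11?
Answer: 1502610155/14591331 ≈ 102.98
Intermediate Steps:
M(s, u) = (17 + u)/(11 + s) (M(s, u) = (u + 17)/(s + 11) = (17 + u)/(11 + s))
x(S) = -9/5 + (18 + 2*S)*(612 + S) (x(S) = -9/5 + (S + ((12 - 1*(-6)) + S))*(S + 612) = -9/5 + (S + ((12 + 6) + S))*(612 + S) = -9/5 + (S + (18 + S))*(612 + S) = -9/5 + (18 + 2*S)*(612 + S))
832471/x(M(-30, 28)) = 832471/(55071/5 + 2*((17 + 28)/(11 - 30))² + 1242*((17 + 28)/(11 - 30))) = 832471/(55071/5 + 2*(45/(-19))² + 1242*(45/(-19))) = 832471/(55071/5 + 2*(-1/19*45)² + 1242*(-1/19*45)) = 832471/(55071/5 + 2*(-45/19)² + 1242*(-45/19)) = 832471/(55071/5 + 2*(2025/361) - 55890/19) = 832471/(55071/5 + 4050/361 - 55890/19) = 832471/(14591331/1805) = 832471*(1805/14591331) = 1502610155/14591331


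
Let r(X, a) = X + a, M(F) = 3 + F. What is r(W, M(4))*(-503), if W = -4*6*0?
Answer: -3521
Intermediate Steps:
W = 0 (W = -24*0 = 0)
r(W, M(4))*(-503) = (0 + (3 + 4))*(-503) = (0 + 7)*(-503) = 7*(-503) = -3521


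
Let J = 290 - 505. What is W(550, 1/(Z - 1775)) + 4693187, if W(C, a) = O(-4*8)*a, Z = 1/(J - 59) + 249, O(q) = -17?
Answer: 1962338819033/418125 ≈ 4.6932e+6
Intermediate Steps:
J = -215
Z = 68225/274 (Z = 1/(-215 - 59) + 249 = 1/(-274) + 249 = -1/274 + 249 = 68225/274 ≈ 249.00)
W(C, a) = -17*a
W(550, 1/(Z - 1775)) + 4693187 = -17/(68225/274 - 1775) + 4693187 = -17/(-418125/274) + 4693187 = -17*(-274/418125) + 4693187 = 4658/418125 + 4693187 = 1962338819033/418125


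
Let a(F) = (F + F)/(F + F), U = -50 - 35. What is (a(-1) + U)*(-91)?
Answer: 7644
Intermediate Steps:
U = -85
a(F) = 1 (a(F) = (2*F)/((2*F)) = (2*F)*(1/(2*F)) = 1)
(a(-1) + U)*(-91) = (1 - 85)*(-91) = -84*(-91) = 7644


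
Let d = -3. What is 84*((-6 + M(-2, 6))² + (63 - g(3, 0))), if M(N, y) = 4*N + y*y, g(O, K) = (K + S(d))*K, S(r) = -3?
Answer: 45948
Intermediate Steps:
g(O, K) = K*(-3 + K) (g(O, K) = (K - 3)*K = (-3 + K)*K = K*(-3 + K))
M(N, y) = y² + 4*N (M(N, y) = 4*N + y² = y² + 4*N)
84*((-6 + M(-2, 6))² + (63 - g(3, 0))) = 84*((-6 + (6² + 4*(-2)))² + (63 - 0*(-3 + 0))) = 84*((-6 + (36 - 8))² + (63 - 0*(-3))) = 84*((-6 + 28)² + (63 - 1*0)) = 84*(22² + (63 + 0)) = 84*(484 + 63) = 84*547 = 45948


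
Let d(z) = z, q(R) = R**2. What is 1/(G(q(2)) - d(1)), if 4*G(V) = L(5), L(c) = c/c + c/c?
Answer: -2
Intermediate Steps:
L(c) = 2 (L(c) = 1 + 1 = 2)
G(V) = 1/2 (G(V) = (1/4)*2 = 1/2)
1/(G(q(2)) - d(1)) = 1/(1/2 - 1*1) = 1/(1/2 - 1) = 1/(-1/2) = -2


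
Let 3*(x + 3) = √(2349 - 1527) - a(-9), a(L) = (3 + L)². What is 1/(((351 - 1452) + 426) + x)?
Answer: -1035/714013 - √822/1428026 ≈ -0.0014696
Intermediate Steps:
x = -15 + √822/3 (x = -3 + (√(2349 - 1527) - (3 - 9)²)/3 = -3 + (√822 - 1*(-6)²)/3 = -3 + (√822 - 1*36)/3 = -3 + (√822 - 36)/3 = -3 + (-36 + √822)/3 = -3 + (-12 + √822/3) = -15 + √822/3 ≈ -5.4432)
1/(((351 - 1452) + 426) + x) = 1/(((351 - 1452) + 426) + (-15 + √822/3)) = 1/((-1101 + 426) + (-15 + √822/3)) = 1/(-675 + (-15 + √822/3)) = 1/(-690 + √822/3)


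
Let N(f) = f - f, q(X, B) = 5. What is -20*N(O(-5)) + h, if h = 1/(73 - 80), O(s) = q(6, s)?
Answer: -⅐ ≈ -0.14286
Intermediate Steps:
O(s) = 5
h = -⅐ (h = 1/(-7) = -⅐ ≈ -0.14286)
N(f) = 0
-20*N(O(-5)) + h = -20*0 - ⅐ = 0 - ⅐ = -⅐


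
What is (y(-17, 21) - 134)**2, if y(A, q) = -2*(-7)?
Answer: 14400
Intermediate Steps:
y(A, q) = 14
(y(-17, 21) - 134)**2 = (14 - 134)**2 = (-120)**2 = 14400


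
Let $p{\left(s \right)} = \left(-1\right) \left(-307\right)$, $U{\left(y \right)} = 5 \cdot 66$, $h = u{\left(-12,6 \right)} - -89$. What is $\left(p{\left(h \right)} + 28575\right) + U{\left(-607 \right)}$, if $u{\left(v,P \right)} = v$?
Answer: $29212$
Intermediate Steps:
$h = 77$ ($h = -12 - -89 = -12 + 89 = 77$)
$U{\left(y \right)} = 330$
$p{\left(s \right)} = 307$
$\left(p{\left(h \right)} + 28575\right) + U{\left(-607 \right)} = \left(307 + 28575\right) + 330 = 28882 + 330 = 29212$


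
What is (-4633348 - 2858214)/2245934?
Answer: -3745781/1122967 ≈ -3.3356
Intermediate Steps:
(-4633348 - 2858214)/2245934 = -7491562*1/2245934 = -3745781/1122967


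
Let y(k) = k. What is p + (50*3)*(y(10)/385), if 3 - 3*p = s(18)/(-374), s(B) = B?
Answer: 6430/1309 ≈ 4.9121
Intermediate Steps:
p = 190/187 (p = 1 - 6/(-374) = 1 - 6*(-1)/374 = 1 - ⅓*(-9/187) = 1 + 3/187 = 190/187 ≈ 1.0160)
p + (50*3)*(y(10)/385) = 190/187 + (50*3)*(10/385) = 190/187 + 150*(10*(1/385)) = 190/187 + 150*(2/77) = 190/187 + 300/77 = 6430/1309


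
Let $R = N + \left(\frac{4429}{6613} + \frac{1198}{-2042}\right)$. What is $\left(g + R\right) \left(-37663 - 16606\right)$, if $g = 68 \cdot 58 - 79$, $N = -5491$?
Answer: $\frac{595764250381844}{6751873} \approx 8.8237 \cdot 10^{7}$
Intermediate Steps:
$g = 3865$ ($g = 3944 - 79 = 3865$)
$R = - \frac{37073973821}{6751873}$ ($R = -5491 + \left(\frac{4429}{6613} + \frac{1198}{-2042}\right) = -5491 + \left(4429 \cdot \frac{1}{6613} + 1198 \left(- \frac{1}{2042}\right)\right) = -5491 + \left(\frac{4429}{6613} - \frac{599}{1021}\right) = -5491 + \frac{560822}{6751873} = - \frac{37073973821}{6751873} \approx -5490.9$)
$\left(g + R\right) \left(-37663 - 16606\right) = \left(3865 - \frac{37073973821}{6751873}\right) \left(-37663 - 16606\right) = \left(- \frac{10977984676}{6751873}\right) \left(-54269\right) = \frac{595764250381844}{6751873}$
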